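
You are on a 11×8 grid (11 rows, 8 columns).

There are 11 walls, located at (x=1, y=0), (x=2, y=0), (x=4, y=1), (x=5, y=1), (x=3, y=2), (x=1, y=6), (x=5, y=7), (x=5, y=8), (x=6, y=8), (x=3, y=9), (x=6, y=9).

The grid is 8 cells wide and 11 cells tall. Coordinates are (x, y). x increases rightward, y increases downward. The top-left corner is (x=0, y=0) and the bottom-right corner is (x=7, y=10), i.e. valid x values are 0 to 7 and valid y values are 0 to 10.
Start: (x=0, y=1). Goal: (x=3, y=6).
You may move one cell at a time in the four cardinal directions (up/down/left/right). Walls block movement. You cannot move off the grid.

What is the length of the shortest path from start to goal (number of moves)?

Answer: Shortest path length: 8

Derivation:
BFS from (x=0, y=1) until reaching (x=3, y=6):
  Distance 0: (x=0, y=1)
  Distance 1: (x=0, y=0), (x=1, y=1), (x=0, y=2)
  Distance 2: (x=2, y=1), (x=1, y=2), (x=0, y=3)
  Distance 3: (x=3, y=1), (x=2, y=2), (x=1, y=3), (x=0, y=4)
  Distance 4: (x=3, y=0), (x=2, y=3), (x=1, y=4), (x=0, y=5)
  Distance 5: (x=4, y=0), (x=3, y=3), (x=2, y=4), (x=1, y=5), (x=0, y=6)
  Distance 6: (x=5, y=0), (x=4, y=3), (x=3, y=4), (x=2, y=5), (x=0, y=7)
  Distance 7: (x=6, y=0), (x=4, y=2), (x=5, y=3), (x=4, y=4), (x=3, y=5), (x=2, y=6), (x=1, y=7), (x=0, y=8)
  Distance 8: (x=7, y=0), (x=6, y=1), (x=5, y=2), (x=6, y=3), (x=5, y=4), (x=4, y=5), (x=3, y=6), (x=2, y=7), (x=1, y=8), (x=0, y=9)  <- goal reached here
One shortest path (8 moves): (x=0, y=1) -> (x=1, y=1) -> (x=2, y=1) -> (x=2, y=2) -> (x=2, y=3) -> (x=3, y=3) -> (x=3, y=4) -> (x=3, y=5) -> (x=3, y=6)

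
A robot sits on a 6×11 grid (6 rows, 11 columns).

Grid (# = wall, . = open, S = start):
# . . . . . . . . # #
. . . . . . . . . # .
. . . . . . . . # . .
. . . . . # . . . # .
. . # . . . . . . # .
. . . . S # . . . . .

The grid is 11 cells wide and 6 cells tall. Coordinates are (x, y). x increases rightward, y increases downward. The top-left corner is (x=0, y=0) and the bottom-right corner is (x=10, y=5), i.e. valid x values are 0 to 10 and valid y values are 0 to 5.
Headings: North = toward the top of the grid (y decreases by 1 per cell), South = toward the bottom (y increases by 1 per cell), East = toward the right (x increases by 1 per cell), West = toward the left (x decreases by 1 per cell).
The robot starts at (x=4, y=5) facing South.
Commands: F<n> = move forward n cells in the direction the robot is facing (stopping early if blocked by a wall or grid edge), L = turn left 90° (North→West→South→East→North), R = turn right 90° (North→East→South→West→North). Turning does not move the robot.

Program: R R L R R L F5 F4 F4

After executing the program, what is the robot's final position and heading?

Answer: Final position: (x=4, y=0), facing North

Derivation:
Start: (x=4, y=5), facing South
  R: turn right, now facing West
  R: turn right, now facing North
  L: turn left, now facing West
  R: turn right, now facing North
  R: turn right, now facing East
  L: turn left, now facing North
  F5: move forward 5, now at (x=4, y=0)
  F4: move forward 0/4 (blocked), now at (x=4, y=0)
  F4: move forward 0/4 (blocked), now at (x=4, y=0)
Final: (x=4, y=0), facing North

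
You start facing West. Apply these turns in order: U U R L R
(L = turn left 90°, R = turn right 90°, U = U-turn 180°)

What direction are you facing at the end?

Answer: Final heading: North

Derivation:
Start: West
  U (U-turn (180°)) -> East
  U (U-turn (180°)) -> West
  R (right (90° clockwise)) -> North
  L (left (90° counter-clockwise)) -> West
  R (right (90° clockwise)) -> North
Final: North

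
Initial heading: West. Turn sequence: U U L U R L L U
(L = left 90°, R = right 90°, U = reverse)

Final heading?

Start: West
  U (U-turn (180°)) -> East
  U (U-turn (180°)) -> West
  L (left (90° counter-clockwise)) -> South
  U (U-turn (180°)) -> North
  R (right (90° clockwise)) -> East
  L (left (90° counter-clockwise)) -> North
  L (left (90° counter-clockwise)) -> West
  U (U-turn (180°)) -> East
Final: East

Answer: Final heading: East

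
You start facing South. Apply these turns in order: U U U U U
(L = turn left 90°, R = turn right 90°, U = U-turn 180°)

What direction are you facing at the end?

Start: South
  U (U-turn (180°)) -> North
  U (U-turn (180°)) -> South
  U (U-turn (180°)) -> North
  U (U-turn (180°)) -> South
  U (U-turn (180°)) -> North
Final: North

Answer: Final heading: North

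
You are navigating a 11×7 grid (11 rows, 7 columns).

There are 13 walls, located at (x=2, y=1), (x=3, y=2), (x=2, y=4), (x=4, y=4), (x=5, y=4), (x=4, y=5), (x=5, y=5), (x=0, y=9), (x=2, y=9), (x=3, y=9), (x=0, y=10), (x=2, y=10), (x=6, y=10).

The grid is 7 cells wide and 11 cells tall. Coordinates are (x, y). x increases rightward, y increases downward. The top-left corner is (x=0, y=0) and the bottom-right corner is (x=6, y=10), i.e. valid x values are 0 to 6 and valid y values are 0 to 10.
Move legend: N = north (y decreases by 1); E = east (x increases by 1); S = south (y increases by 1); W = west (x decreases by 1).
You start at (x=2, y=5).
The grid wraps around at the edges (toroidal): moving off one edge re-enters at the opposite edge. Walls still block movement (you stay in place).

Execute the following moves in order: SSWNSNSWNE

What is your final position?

Answer: Final position: (x=1, y=6)

Derivation:
Start: (x=2, y=5)
  S (south): (x=2, y=5) -> (x=2, y=6)
  S (south): (x=2, y=6) -> (x=2, y=7)
  W (west): (x=2, y=7) -> (x=1, y=7)
  N (north): (x=1, y=7) -> (x=1, y=6)
  S (south): (x=1, y=6) -> (x=1, y=7)
  N (north): (x=1, y=7) -> (x=1, y=6)
  S (south): (x=1, y=6) -> (x=1, y=7)
  W (west): (x=1, y=7) -> (x=0, y=7)
  N (north): (x=0, y=7) -> (x=0, y=6)
  E (east): (x=0, y=6) -> (x=1, y=6)
Final: (x=1, y=6)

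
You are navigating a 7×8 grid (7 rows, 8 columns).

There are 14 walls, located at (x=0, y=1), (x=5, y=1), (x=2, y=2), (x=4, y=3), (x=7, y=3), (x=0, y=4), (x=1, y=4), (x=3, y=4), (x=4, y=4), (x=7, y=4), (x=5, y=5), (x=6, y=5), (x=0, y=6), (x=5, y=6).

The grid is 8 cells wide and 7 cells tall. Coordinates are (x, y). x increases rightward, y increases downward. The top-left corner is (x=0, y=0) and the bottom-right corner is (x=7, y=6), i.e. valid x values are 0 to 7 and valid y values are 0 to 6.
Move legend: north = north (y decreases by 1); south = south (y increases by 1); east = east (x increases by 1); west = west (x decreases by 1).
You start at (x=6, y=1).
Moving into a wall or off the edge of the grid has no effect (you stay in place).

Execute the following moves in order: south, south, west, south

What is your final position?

Answer: Final position: (x=5, y=4)

Derivation:
Start: (x=6, y=1)
  south (south): (x=6, y=1) -> (x=6, y=2)
  south (south): (x=6, y=2) -> (x=6, y=3)
  west (west): (x=6, y=3) -> (x=5, y=3)
  south (south): (x=5, y=3) -> (x=5, y=4)
Final: (x=5, y=4)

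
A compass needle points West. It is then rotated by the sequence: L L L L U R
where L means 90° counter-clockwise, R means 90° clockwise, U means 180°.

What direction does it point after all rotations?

Answer: Final heading: South

Derivation:
Start: West
  L (left (90° counter-clockwise)) -> South
  L (left (90° counter-clockwise)) -> East
  L (left (90° counter-clockwise)) -> North
  L (left (90° counter-clockwise)) -> West
  U (U-turn (180°)) -> East
  R (right (90° clockwise)) -> South
Final: South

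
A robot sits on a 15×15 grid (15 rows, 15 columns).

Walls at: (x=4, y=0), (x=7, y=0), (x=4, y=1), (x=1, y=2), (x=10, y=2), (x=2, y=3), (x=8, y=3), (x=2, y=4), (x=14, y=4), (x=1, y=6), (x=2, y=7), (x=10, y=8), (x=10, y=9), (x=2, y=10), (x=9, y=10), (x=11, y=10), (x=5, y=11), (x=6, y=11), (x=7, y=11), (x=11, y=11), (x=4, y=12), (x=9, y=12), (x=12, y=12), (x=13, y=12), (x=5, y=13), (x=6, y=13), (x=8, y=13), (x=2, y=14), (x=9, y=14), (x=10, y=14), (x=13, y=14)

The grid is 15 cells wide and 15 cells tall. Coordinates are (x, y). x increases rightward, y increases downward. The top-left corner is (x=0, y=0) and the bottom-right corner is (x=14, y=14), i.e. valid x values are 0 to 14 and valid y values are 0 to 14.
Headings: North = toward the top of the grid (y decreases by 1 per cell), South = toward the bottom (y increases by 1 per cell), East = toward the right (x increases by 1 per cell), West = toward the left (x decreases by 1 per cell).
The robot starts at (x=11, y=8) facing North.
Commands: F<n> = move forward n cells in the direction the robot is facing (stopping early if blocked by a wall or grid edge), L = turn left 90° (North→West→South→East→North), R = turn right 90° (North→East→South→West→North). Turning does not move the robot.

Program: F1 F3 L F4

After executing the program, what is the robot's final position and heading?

Start: (x=11, y=8), facing North
  F1: move forward 1, now at (x=11, y=7)
  F3: move forward 3, now at (x=11, y=4)
  L: turn left, now facing West
  F4: move forward 4, now at (x=7, y=4)
Final: (x=7, y=4), facing West

Answer: Final position: (x=7, y=4), facing West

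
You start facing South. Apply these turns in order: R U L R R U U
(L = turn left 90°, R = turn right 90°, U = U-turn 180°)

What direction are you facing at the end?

Start: South
  R (right (90° clockwise)) -> West
  U (U-turn (180°)) -> East
  L (left (90° counter-clockwise)) -> North
  R (right (90° clockwise)) -> East
  R (right (90° clockwise)) -> South
  U (U-turn (180°)) -> North
  U (U-turn (180°)) -> South
Final: South

Answer: Final heading: South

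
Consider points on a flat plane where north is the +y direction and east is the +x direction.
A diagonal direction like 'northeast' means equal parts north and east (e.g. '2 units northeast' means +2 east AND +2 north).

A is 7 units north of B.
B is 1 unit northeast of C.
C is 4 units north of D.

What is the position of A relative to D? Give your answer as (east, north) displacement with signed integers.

Answer: A is at (east=1, north=12) relative to D.

Derivation:
Place D at the origin (east=0, north=0).
  C is 4 units north of D: delta (east=+0, north=+4); C at (east=0, north=4).
  B is 1 unit northeast of C: delta (east=+1, north=+1); B at (east=1, north=5).
  A is 7 units north of B: delta (east=+0, north=+7); A at (east=1, north=12).
Therefore A relative to D: (east=1, north=12).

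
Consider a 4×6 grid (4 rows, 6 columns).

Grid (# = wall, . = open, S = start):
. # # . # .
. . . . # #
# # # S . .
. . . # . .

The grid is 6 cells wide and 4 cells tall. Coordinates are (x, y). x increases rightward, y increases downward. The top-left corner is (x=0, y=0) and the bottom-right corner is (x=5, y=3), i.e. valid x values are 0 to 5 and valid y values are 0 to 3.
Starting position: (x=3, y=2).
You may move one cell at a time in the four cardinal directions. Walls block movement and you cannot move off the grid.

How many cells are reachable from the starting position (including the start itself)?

Answer: Reachable cells: 11

Derivation:
BFS flood-fill from (x=3, y=2):
  Distance 0: (x=3, y=2)
  Distance 1: (x=3, y=1), (x=4, y=2)
  Distance 2: (x=3, y=0), (x=2, y=1), (x=5, y=2), (x=4, y=3)
  Distance 3: (x=1, y=1), (x=5, y=3)
  Distance 4: (x=0, y=1)
  Distance 5: (x=0, y=0)
Total reachable: 11 (grid has 15 open cells total)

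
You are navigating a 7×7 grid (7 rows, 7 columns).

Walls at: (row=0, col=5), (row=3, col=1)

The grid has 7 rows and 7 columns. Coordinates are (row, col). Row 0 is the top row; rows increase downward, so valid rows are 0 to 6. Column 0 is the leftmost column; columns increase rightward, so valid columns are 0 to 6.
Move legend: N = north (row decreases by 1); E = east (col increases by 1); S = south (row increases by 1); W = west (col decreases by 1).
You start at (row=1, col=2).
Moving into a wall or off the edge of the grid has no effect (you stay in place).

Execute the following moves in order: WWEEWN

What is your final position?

Answer: Final position: (row=0, col=1)

Derivation:
Start: (row=1, col=2)
  W (west): (row=1, col=2) -> (row=1, col=1)
  W (west): (row=1, col=1) -> (row=1, col=0)
  E (east): (row=1, col=0) -> (row=1, col=1)
  E (east): (row=1, col=1) -> (row=1, col=2)
  W (west): (row=1, col=2) -> (row=1, col=1)
  N (north): (row=1, col=1) -> (row=0, col=1)
Final: (row=0, col=1)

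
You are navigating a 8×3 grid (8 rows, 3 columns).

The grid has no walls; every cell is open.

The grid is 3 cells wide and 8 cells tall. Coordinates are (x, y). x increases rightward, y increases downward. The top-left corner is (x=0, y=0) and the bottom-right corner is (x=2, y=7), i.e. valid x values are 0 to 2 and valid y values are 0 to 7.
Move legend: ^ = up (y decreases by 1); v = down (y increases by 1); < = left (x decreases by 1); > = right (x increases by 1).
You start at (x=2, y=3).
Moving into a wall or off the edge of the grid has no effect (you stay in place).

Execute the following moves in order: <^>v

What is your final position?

Start: (x=2, y=3)
  < (left): (x=2, y=3) -> (x=1, y=3)
  ^ (up): (x=1, y=3) -> (x=1, y=2)
  > (right): (x=1, y=2) -> (x=2, y=2)
  v (down): (x=2, y=2) -> (x=2, y=3)
Final: (x=2, y=3)

Answer: Final position: (x=2, y=3)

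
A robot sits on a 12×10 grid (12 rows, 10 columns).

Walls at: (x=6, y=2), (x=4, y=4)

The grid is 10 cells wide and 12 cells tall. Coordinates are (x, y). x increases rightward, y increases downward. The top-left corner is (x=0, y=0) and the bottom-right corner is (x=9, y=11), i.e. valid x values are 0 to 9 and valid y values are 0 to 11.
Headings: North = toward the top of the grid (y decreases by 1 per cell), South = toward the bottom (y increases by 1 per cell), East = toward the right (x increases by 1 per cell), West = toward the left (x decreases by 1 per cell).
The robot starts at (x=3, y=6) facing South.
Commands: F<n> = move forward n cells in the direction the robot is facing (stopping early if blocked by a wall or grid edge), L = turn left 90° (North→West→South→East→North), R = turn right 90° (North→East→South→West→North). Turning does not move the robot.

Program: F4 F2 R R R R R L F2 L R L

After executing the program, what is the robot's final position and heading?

Answer: Final position: (x=3, y=11), facing East

Derivation:
Start: (x=3, y=6), facing South
  F4: move forward 4, now at (x=3, y=10)
  F2: move forward 1/2 (blocked), now at (x=3, y=11)
  R: turn right, now facing West
  R: turn right, now facing North
  R: turn right, now facing East
  R: turn right, now facing South
  R: turn right, now facing West
  L: turn left, now facing South
  F2: move forward 0/2 (blocked), now at (x=3, y=11)
  L: turn left, now facing East
  R: turn right, now facing South
  L: turn left, now facing East
Final: (x=3, y=11), facing East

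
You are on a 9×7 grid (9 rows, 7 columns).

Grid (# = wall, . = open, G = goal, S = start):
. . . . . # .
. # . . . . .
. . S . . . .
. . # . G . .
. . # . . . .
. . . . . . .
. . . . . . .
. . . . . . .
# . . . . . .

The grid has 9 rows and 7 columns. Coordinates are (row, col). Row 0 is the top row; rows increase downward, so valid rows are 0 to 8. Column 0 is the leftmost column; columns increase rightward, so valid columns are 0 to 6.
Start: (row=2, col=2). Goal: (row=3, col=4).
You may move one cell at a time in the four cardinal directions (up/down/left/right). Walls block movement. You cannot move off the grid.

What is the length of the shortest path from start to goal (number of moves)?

BFS from (row=2, col=2) until reaching (row=3, col=4):
  Distance 0: (row=2, col=2)
  Distance 1: (row=1, col=2), (row=2, col=1), (row=2, col=3)
  Distance 2: (row=0, col=2), (row=1, col=3), (row=2, col=0), (row=2, col=4), (row=3, col=1), (row=3, col=3)
  Distance 3: (row=0, col=1), (row=0, col=3), (row=1, col=0), (row=1, col=4), (row=2, col=5), (row=3, col=0), (row=3, col=4), (row=4, col=1), (row=4, col=3)  <- goal reached here
One shortest path (3 moves): (row=2, col=2) -> (row=2, col=3) -> (row=2, col=4) -> (row=3, col=4)

Answer: Shortest path length: 3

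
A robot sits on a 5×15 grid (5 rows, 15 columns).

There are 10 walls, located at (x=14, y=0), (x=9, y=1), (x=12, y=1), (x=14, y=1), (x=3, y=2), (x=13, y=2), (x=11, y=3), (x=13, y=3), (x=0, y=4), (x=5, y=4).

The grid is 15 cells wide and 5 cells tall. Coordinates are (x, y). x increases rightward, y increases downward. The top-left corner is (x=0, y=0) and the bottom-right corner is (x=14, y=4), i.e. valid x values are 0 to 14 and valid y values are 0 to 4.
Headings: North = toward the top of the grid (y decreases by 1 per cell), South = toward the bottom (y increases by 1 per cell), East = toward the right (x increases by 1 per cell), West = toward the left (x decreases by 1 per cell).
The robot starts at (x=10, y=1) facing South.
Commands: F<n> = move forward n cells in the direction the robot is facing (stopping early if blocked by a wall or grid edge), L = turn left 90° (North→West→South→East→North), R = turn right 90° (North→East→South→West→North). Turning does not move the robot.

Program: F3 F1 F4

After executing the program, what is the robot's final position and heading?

Start: (x=10, y=1), facing South
  F3: move forward 3, now at (x=10, y=4)
  F1: move forward 0/1 (blocked), now at (x=10, y=4)
  F4: move forward 0/4 (blocked), now at (x=10, y=4)
Final: (x=10, y=4), facing South

Answer: Final position: (x=10, y=4), facing South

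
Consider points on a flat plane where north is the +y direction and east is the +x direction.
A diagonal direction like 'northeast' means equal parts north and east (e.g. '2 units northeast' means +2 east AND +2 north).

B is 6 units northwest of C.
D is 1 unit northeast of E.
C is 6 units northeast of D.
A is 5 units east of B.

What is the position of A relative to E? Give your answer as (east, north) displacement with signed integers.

Answer: A is at (east=6, north=13) relative to E.

Derivation:
Place E at the origin (east=0, north=0).
  D is 1 unit northeast of E: delta (east=+1, north=+1); D at (east=1, north=1).
  C is 6 units northeast of D: delta (east=+6, north=+6); C at (east=7, north=7).
  B is 6 units northwest of C: delta (east=-6, north=+6); B at (east=1, north=13).
  A is 5 units east of B: delta (east=+5, north=+0); A at (east=6, north=13).
Therefore A relative to E: (east=6, north=13).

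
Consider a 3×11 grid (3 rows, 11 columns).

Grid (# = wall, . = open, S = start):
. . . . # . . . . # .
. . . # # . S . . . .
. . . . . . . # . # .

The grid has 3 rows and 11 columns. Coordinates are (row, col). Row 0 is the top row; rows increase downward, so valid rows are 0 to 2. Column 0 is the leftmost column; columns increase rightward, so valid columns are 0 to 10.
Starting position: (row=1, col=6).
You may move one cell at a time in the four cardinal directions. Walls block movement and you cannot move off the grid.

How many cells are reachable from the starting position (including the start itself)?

BFS flood-fill from (row=1, col=6):
  Distance 0: (row=1, col=6)
  Distance 1: (row=0, col=6), (row=1, col=5), (row=1, col=7), (row=2, col=6)
  Distance 2: (row=0, col=5), (row=0, col=7), (row=1, col=8), (row=2, col=5)
  Distance 3: (row=0, col=8), (row=1, col=9), (row=2, col=4), (row=2, col=8)
  Distance 4: (row=1, col=10), (row=2, col=3)
  Distance 5: (row=0, col=10), (row=2, col=2), (row=2, col=10)
  Distance 6: (row=1, col=2), (row=2, col=1)
  Distance 7: (row=0, col=2), (row=1, col=1), (row=2, col=0)
  Distance 8: (row=0, col=1), (row=0, col=3), (row=1, col=0)
  Distance 9: (row=0, col=0)
Total reachable: 27 (grid has 27 open cells total)

Answer: Reachable cells: 27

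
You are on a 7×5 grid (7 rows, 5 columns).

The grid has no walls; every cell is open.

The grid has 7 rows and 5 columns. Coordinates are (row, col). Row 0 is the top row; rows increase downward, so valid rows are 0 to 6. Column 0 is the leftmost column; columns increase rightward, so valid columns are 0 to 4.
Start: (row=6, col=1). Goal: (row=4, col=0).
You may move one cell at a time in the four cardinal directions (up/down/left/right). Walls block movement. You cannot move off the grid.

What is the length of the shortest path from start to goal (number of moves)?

Answer: Shortest path length: 3

Derivation:
BFS from (row=6, col=1) until reaching (row=4, col=0):
  Distance 0: (row=6, col=1)
  Distance 1: (row=5, col=1), (row=6, col=0), (row=6, col=2)
  Distance 2: (row=4, col=1), (row=5, col=0), (row=5, col=2), (row=6, col=3)
  Distance 3: (row=3, col=1), (row=4, col=0), (row=4, col=2), (row=5, col=3), (row=6, col=4)  <- goal reached here
One shortest path (3 moves): (row=6, col=1) -> (row=6, col=0) -> (row=5, col=0) -> (row=4, col=0)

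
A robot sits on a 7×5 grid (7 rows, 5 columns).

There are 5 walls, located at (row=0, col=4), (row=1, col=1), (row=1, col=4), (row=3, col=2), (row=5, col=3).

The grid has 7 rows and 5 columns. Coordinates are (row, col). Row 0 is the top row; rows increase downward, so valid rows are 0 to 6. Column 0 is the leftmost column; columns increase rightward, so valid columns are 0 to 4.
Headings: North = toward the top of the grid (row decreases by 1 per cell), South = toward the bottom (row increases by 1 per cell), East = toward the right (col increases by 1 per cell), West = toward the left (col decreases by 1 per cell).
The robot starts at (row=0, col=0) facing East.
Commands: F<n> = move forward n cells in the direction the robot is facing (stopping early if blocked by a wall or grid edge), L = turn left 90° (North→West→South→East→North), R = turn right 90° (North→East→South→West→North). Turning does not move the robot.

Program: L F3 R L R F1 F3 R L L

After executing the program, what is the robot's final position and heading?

Start: (row=0, col=0), facing East
  L: turn left, now facing North
  F3: move forward 0/3 (blocked), now at (row=0, col=0)
  R: turn right, now facing East
  L: turn left, now facing North
  R: turn right, now facing East
  F1: move forward 1, now at (row=0, col=1)
  F3: move forward 2/3 (blocked), now at (row=0, col=3)
  R: turn right, now facing South
  L: turn left, now facing East
  L: turn left, now facing North
Final: (row=0, col=3), facing North

Answer: Final position: (row=0, col=3), facing North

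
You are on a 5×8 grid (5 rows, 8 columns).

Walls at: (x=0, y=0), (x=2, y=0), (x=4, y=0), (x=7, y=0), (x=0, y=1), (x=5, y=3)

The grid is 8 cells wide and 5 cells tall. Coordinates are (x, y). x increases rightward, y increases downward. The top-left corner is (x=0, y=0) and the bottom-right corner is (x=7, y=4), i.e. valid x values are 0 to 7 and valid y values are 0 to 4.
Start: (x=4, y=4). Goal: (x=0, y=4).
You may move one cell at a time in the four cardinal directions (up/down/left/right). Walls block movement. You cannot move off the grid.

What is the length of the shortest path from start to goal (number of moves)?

BFS from (x=4, y=4) until reaching (x=0, y=4):
  Distance 0: (x=4, y=4)
  Distance 1: (x=4, y=3), (x=3, y=4), (x=5, y=4)
  Distance 2: (x=4, y=2), (x=3, y=3), (x=2, y=4), (x=6, y=4)
  Distance 3: (x=4, y=1), (x=3, y=2), (x=5, y=2), (x=2, y=3), (x=6, y=3), (x=1, y=4), (x=7, y=4)
  Distance 4: (x=3, y=1), (x=5, y=1), (x=2, y=2), (x=6, y=2), (x=1, y=3), (x=7, y=3), (x=0, y=4)  <- goal reached here
One shortest path (4 moves): (x=4, y=4) -> (x=3, y=4) -> (x=2, y=4) -> (x=1, y=4) -> (x=0, y=4)

Answer: Shortest path length: 4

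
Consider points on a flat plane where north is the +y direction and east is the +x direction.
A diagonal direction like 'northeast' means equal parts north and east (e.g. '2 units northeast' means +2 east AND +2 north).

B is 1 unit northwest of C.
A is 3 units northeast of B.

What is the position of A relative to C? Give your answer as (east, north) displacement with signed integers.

Answer: A is at (east=2, north=4) relative to C.

Derivation:
Place C at the origin (east=0, north=0).
  B is 1 unit northwest of C: delta (east=-1, north=+1); B at (east=-1, north=1).
  A is 3 units northeast of B: delta (east=+3, north=+3); A at (east=2, north=4).
Therefore A relative to C: (east=2, north=4).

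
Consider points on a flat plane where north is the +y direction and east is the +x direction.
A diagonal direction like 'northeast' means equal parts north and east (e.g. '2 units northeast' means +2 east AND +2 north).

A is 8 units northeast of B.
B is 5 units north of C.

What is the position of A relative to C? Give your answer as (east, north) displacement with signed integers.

Place C at the origin (east=0, north=0).
  B is 5 units north of C: delta (east=+0, north=+5); B at (east=0, north=5).
  A is 8 units northeast of B: delta (east=+8, north=+8); A at (east=8, north=13).
Therefore A relative to C: (east=8, north=13).

Answer: A is at (east=8, north=13) relative to C.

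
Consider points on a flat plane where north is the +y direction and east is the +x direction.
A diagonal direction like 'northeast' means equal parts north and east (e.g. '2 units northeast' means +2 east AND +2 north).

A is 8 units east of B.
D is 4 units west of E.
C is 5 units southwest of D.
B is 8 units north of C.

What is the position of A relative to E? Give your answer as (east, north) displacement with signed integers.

Place E at the origin (east=0, north=0).
  D is 4 units west of E: delta (east=-4, north=+0); D at (east=-4, north=0).
  C is 5 units southwest of D: delta (east=-5, north=-5); C at (east=-9, north=-5).
  B is 8 units north of C: delta (east=+0, north=+8); B at (east=-9, north=3).
  A is 8 units east of B: delta (east=+8, north=+0); A at (east=-1, north=3).
Therefore A relative to E: (east=-1, north=3).

Answer: A is at (east=-1, north=3) relative to E.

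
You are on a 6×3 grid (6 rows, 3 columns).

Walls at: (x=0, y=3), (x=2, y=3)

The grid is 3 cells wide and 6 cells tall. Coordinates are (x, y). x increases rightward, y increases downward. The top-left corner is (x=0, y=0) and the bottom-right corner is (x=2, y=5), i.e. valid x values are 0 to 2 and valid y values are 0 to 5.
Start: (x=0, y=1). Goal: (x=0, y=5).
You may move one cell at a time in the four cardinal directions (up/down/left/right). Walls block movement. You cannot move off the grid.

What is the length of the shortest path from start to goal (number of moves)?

Answer: Shortest path length: 6

Derivation:
BFS from (x=0, y=1) until reaching (x=0, y=5):
  Distance 0: (x=0, y=1)
  Distance 1: (x=0, y=0), (x=1, y=1), (x=0, y=2)
  Distance 2: (x=1, y=0), (x=2, y=1), (x=1, y=2)
  Distance 3: (x=2, y=0), (x=2, y=2), (x=1, y=3)
  Distance 4: (x=1, y=4)
  Distance 5: (x=0, y=4), (x=2, y=4), (x=1, y=5)
  Distance 6: (x=0, y=5), (x=2, y=5)  <- goal reached here
One shortest path (6 moves): (x=0, y=1) -> (x=1, y=1) -> (x=1, y=2) -> (x=1, y=3) -> (x=1, y=4) -> (x=0, y=4) -> (x=0, y=5)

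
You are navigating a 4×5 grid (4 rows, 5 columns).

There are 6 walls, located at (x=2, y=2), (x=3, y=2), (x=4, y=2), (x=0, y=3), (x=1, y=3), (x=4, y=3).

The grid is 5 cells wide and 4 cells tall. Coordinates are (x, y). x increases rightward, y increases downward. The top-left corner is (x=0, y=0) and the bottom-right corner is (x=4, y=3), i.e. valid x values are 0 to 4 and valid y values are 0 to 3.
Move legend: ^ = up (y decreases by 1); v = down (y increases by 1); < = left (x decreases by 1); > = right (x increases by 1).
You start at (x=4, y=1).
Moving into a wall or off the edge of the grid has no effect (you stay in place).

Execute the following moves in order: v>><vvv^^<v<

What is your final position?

Start: (x=4, y=1)
  v (down): blocked, stay at (x=4, y=1)
  > (right): blocked, stay at (x=4, y=1)
  > (right): blocked, stay at (x=4, y=1)
  < (left): (x=4, y=1) -> (x=3, y=1)
  [×3]v (down): blocked, stay at (x=3, y=1)
  ^ (up): (x=3, y=1) -> (x=3, y=0)
  ^ (up): blocked, stay at (x=3, y=0)
  < (left): (x=3, y=0) -> (x=2, y=0)
  v (down): (x=2, y=0) -> (x=2, y=1)
  < (left): (x=2, y=1) -> (x=1, y=1)
Final: (x=1, y=1)

Answer: Final position: (x=1, y=1)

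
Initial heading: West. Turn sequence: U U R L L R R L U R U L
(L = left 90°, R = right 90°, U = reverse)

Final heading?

Start: West
  U (U-turn (180°)) -> East
  U (U-turn (180°)) -> West
  R (right (90° clockwise)) -> North
  L (left (90° counter-clockwise)) -> West
  L (left (90° counter-clockwise)) -> South
  R (right (90° clockwise)) -> West
  R (right (90° clockwise)) -> North
  L (left (90° counter-clockwise)) -> West
  U (U-turn (180°)) -> East
  R (right (90° clockwise)) -> South
  U (U-turn (180°)) -> North
  L (left (90° counter-clockwise)) -> West
Final: West

Answer: Final heading: West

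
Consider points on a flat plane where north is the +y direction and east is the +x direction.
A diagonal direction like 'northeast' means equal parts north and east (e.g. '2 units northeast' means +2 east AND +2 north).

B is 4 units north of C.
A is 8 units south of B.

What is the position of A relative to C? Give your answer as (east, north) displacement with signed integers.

Place C at the origin (east=0, north=0).
  B is 4 units north of C: delta (east=+0, north=+4); B at (east=0, north=4).
  A is 8 units south of B: delta (east=+0, north=-8); A at (east=0, north=-4).
Therefore A relative to C: (east=0, north=-4).

Answer: A is at (east=0, north=-4) relative to C.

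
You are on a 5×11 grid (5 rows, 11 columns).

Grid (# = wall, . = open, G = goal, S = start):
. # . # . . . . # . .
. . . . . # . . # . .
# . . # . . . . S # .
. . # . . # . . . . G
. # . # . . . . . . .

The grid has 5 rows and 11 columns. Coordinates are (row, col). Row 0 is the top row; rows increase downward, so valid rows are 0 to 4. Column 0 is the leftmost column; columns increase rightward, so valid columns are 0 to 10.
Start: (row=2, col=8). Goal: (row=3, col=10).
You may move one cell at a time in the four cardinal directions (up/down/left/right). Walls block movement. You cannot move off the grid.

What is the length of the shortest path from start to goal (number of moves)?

Answer: Shortest path length: 3

Derivation:
BFS from (row=2, col=8) until reaching (row=3, col=10):
  Distance 0: (row=2, col=8)
  Distance 1: (row=2, col=7), (row=3, col=8)
  Distance 2: (row=1, col=7), (row=2, col=6), (row=3, col=7), (row=3, col=9), (row=4, col=8)
  Distance 3: (row=0, col=7), (row=1, col=6), (row=2, col=5), (row=3, col=6), (row=3, col=10), (row=4, col=7), (row=4, col=9)  <- goal reached here
One shortest path (3 moves): (row=2, col=8) -> (row=3, col=8) -> (row=3, col=9) -> (row=3, col=10)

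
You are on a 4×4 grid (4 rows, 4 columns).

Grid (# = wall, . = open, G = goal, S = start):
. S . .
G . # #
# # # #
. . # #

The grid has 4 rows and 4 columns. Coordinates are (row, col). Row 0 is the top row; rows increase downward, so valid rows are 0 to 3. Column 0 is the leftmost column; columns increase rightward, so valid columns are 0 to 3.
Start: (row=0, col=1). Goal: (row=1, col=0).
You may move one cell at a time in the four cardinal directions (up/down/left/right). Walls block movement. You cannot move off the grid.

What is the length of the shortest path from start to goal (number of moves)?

BFS from (row=0, col=1) until reaching (row=1, col=0):
  Distance 0: (row=0, col=1)
  Distance 1: (row=0, col=0), (row=0, col=2), (row=1, col=1)
  Distance 2: (row=0, col=3), (row=1, col=0)  <- goal reached here
One shortest path (2 moves): (row=0, col=1) -> (row=0, col=0) -> (row=1, col=0)

Answer: Shortest path length: 2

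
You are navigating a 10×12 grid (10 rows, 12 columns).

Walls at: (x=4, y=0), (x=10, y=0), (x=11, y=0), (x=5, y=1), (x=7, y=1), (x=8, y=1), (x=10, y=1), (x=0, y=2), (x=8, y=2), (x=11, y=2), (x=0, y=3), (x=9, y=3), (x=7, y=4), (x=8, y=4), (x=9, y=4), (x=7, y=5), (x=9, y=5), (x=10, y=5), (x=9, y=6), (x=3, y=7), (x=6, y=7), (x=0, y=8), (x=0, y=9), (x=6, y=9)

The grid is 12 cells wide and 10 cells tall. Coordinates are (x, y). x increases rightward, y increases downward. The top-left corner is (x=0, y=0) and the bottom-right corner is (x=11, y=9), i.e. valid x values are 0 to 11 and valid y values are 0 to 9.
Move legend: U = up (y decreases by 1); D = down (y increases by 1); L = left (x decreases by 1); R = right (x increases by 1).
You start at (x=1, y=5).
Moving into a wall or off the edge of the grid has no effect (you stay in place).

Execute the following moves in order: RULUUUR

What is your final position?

Start: (x=1, y=5)
  R (right): (x=1, y=5) -> (x=2, y=5)
  U (up): (x=2, y=5) -> (x=2, y=4)
  L (left): (x=2, y=4) -> (x=1, y=4)
  U (up): (x=1, y=4) -> (x=1, y=3)
  U (up): (x=1, y=3) -> (x=1, y=2)
  U (up): (x=1, y=2) -> (x=1, y=1)
  R (right): (x=1, y=1) -> (x=2, y=1)
Final: (x=2, y=1)

Answer: Final position: (x=2, y=1)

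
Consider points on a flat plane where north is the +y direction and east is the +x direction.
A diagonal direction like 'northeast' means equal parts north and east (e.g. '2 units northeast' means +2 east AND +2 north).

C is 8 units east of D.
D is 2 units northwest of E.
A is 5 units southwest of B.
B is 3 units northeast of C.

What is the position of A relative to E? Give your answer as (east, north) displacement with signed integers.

Answer: A is at (east=4, north=0) relative to E.

Derivation:
Place E at the origin (east=0, north=0).
  D is 2 units northwest of E: delta (east=-2, north=+2); D at (east=-2, north=2).
  C is 8 units east of D: delta (east=+8, north=+0); C at (east=6, north=2).
  B is 3 units northeast of C: delta (east=+3, north=+3); B at (east=9, north=5).
  A is 5 units southwest of B: delta (east=-5, north=-5); A at (east=4, north=0).
Therefore A relative to E: (east=4, north=0).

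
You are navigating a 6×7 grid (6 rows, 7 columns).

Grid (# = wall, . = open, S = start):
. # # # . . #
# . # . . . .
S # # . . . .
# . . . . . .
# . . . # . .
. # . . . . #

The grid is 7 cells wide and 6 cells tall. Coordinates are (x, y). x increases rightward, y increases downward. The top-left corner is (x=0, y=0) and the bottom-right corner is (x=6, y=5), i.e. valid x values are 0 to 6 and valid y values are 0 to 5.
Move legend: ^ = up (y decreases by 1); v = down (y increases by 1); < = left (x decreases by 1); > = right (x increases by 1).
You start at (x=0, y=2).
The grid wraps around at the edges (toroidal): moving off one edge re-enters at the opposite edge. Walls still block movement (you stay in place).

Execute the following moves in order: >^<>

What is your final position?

Start: (x=0, y=2)
  > (right): blocked, stay at (x=0, y=2)
  ^ (up): blocked, stay at (x=0, y=2)
  < (left): (x=0, y=2) -> (x=6, y=2)
  > (right): (x=6, y=2) -> (x=0, y=2)
Final: (x=0, y=2)

Answer: Final position: (x=0, y=2)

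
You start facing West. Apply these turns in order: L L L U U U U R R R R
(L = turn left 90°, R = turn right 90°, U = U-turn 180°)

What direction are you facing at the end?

Answer: Final heading: North

Derivation:
Start: West
  L (left (90° counter-clockwise)) -> South
  L (left (90° counter-clockwise)) -> East
  L (left (90° counter-clockwise)) -> North
  U (U-turn (180°)) -> South
  U (U-turn (180°)) -> North
  U (U-turn (180°)) -> South
  U (U-turn (180°)) -> North
  R (right (90° clockwise)) -> East
  R (right (90° clockwise)) -> South
  R (right (90° clockwise)) -> West
  R (right (90° clockwise)) -> North
Final: North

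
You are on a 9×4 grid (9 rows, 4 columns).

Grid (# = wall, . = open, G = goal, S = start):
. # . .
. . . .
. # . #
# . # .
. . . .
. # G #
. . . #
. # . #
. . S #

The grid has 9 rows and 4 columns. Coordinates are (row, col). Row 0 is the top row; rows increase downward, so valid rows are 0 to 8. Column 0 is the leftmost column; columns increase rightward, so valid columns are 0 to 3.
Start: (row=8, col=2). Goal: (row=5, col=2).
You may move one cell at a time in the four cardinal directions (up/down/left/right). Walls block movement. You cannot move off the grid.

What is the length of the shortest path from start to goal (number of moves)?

BFS from (row=8, col=2) until reaching (row=5, col=2):
  Distance 0: (row=8, col=2)
  Distance 1: (row=7, col=2), (row=8, col=1)
  Distance 2: (row=6, col=2), (row=8, col=0)
  Distance 3: (row=5, col=2), (row=6, col=1), (row=7, col=0)  <- goal reached here
One shortest path (3 moves): (row=8, col=2) -> (row=7, col=2) -> (row=6, col=2) -> (row=5, col=2)

Answer: Shortest path length: 3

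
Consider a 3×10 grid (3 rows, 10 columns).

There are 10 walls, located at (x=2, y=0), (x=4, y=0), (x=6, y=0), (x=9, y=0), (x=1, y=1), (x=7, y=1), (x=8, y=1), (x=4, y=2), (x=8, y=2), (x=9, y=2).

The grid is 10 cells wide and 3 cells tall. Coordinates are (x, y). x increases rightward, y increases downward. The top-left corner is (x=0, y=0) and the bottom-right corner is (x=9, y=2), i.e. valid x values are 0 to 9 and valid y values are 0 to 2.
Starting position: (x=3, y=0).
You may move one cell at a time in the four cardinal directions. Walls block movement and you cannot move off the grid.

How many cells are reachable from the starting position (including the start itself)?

Answer: Reachable cells: 17

Derivation:
BFS flood-fill from (x=3, y=0):
  Distance 0: (x=3, y=0)
  Distance 1: (x=3, y=1)
  Distance 2: (x=2, y=1), (x=4, y=1), (x=3, y=2)
  Distance 3: (x=5, y=1), (x=2, y=2)
  Distance 4: (x=5, y=0), (x=6, y=1), (x=1, y=2), (x=5, y=2)
  Distance 5: (x=0, y=2), (x=6, y=2)
  Distance 6: (x=0, y=1), (x=7, y=2)
  Distance 7: (x=0, y=0)
  Distance 8: (x=1, y=0)
Total reachable: 17 (grid has 20 open cells total)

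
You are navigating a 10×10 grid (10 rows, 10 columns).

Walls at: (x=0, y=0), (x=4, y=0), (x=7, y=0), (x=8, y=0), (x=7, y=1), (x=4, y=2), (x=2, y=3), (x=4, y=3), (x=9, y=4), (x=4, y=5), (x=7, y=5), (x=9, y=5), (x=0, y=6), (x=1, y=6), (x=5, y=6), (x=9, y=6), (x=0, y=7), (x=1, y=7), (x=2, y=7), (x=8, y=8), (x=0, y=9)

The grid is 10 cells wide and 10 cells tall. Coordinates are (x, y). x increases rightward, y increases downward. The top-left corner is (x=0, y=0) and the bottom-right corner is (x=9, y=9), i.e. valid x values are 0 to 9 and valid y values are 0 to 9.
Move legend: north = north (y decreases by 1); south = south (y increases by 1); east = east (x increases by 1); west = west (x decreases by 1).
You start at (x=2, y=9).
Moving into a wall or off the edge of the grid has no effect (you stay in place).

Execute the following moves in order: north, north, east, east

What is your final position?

Start: (x=2, y=9)
  north (north): (x=2, y=9) -> (x=2, y=8)
  north (north): blocked, stay at (x=2, y=8)
  east (east): (x=2, y=8) -> (x=3, y=8)
  east (east): (x=3, y=8) -> (x=4, y=8)
Final: (x=4, y=8)

Answer: Final position: (x=4, y=8)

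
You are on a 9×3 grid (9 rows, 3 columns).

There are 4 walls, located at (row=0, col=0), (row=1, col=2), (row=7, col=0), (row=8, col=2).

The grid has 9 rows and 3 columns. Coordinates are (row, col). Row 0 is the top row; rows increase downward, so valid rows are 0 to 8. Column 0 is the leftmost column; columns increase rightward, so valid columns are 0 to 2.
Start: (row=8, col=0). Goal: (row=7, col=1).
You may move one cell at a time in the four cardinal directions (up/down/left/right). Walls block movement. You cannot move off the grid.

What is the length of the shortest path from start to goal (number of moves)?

Answer: Shortest path length: 2

Derivation:
BFS from (row=8, col=0) until reaching (row=7, col=1):
  Distance 0: (row=8, col=0)
  Distance 1: (row=8, col=1)
  Distance 2: (row=7, col=1)  <- goal reached here
One shortest path (2 moves): (row=8, col=0) -> (row=8, col=1) -> (row=7, col=1)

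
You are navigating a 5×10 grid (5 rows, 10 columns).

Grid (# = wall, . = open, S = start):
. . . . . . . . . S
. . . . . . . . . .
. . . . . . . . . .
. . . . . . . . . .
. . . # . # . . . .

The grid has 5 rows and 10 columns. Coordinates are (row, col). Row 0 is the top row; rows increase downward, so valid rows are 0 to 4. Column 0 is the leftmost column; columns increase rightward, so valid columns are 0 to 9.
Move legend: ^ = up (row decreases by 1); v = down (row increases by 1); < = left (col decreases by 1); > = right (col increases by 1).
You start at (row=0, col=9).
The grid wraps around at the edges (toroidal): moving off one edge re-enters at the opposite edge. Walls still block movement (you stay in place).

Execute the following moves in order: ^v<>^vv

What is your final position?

Answer: Final position: (row=1, col=9)

Derivation:
Start: (row=0, col=9)
  ^ (up): (row=0, col=9) -> (row=4, col=9)
  v (down): (row=4, col=9) -> (row=0, col=9)
  < (left): (row=0, col=9) -> (row=0, col=8)
  > (right): (row=0, col=8) -> (row=0, col=9)
  ^ (up): (row=0, col=9) -> (row=4, col=9)
  v (down): (row=4, col=9) -> (row=0, col=9)
  v (down): (row=0, col=9) -> (row=1, col=9)
Final: (row=1, col=9)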